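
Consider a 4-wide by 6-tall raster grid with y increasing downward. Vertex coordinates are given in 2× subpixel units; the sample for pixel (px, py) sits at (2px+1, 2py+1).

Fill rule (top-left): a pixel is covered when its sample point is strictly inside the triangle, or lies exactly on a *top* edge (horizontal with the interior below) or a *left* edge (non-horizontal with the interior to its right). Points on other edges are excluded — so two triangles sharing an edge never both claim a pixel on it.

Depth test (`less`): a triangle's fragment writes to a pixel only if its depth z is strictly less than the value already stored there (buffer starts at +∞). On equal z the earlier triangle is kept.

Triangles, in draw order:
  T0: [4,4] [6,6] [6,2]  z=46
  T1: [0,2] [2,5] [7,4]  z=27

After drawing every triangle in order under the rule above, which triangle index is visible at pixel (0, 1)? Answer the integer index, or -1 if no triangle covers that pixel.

T0:
  2·area = 8  (B↔C swapped to make it positive)
  edge (4, 4)→(6, 2): d=(2,-2) top-left  bias=+0
  edge (6, 2)→(6, 6): d=(0,4) right/bottom  bias=-1
  edge (6, 6)→(4, 4): d=(-2,-2) top-left  bias=+0
    (0,0)@(1, 1): e=[-12,20,0] → .  [on edge]
    (3,0)@(7, 1): e=[0,-4,12] → .  [on edge]
    (1,1)@(3, 3): e=[-4,12,0] → .  [on edge]
    (2,1)@(5, 3): e=[0,4,4] → X  [on edge]
    (3,1)@(7, 3): e=[4,-4,8] → .
    (1,2)@(3, 5): e=[0,12,-4] → .  [on edge]
    (2,2)@(5, 5): e=[4,4,0] → X  [on edge]
    (3,2)@(7, 5): e=[8,-4,4] → .
    (0,3)@(1, 7): e=[0,20,-12] → .  [on edge]
    (2,3)@(5, 7): e=[8,4,-4] → .
    (3,3)@(7, 7): e=[12,-4,0] → .  [on edge]
  covered (2 px):
    . . . .
    . . X .
    . . X .
    . . . .
    . . . .
    . . . .
T1:
  2·area = 17  (B↔C swapped to make it positive)
  edge (0, 2)→(7, 4): d=(7,2) right/bottom  bias=-1
  edge (7, 4)→(2, 5): d=(-5,1) right/bottom  bias=-1
  edge (2, 5)→(0, 2): d=(-2,-3) top-left  bias=+0
    (0,1)@(1, 3): e=[5,11,1] → X
    (1,1)@(3, 3): e=[1,9,7] → X
    (2,1)@(5, 3): e=[-3,7,13] → .
    (0,2)@(1, 5): e=[19,1,-3] → .
    (1,2)@(3, 5): e=[15,-1,3] → .
  covered (2 px):
    . . . .
    X X . .
    . . . .
    . . . .
    . . . .
    . . . .

Z-buffer (winner per pixel, '.' = empty):
  . . . .
  1 1 0 .
  . . 0 .
  . . . .
  . . . .
  . . . .

Result: 1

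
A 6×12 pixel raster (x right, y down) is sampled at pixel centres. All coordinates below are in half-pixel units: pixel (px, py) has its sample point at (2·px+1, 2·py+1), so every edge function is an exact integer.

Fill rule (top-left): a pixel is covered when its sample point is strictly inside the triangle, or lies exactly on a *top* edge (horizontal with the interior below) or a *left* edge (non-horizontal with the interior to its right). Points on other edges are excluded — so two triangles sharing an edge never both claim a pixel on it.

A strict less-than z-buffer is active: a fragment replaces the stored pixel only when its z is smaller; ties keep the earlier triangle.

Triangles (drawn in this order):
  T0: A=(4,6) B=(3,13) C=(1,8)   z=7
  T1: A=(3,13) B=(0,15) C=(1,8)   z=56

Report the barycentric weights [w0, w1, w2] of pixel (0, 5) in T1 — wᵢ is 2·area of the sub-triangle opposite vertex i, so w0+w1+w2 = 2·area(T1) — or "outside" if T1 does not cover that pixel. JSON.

T0:
  2·area = 19
  edge (4, 6)→(3, 13): d=(-1,7) right/bottom  bias=-1
  edge (3, 13)→(1, 8): d=(-2,-5) top-left  bias=+0
  edge (1, 8)→(4, 6): d=(3,-2) top-left  bias=+0
    (1,3)@(3, 7): e=[6,12,1] → X
    (2,3)@(5, 7): e=[-8,22,5] → .
    (1,4)@(3, 9): e=[4,8,7] → X
    (2,4)@(5, 9): e=[-10,18,11] → .
    (1,5)@(3, 11): e=[2,4,13] → X
    (2,5)@(5, 11): e=[-12,14,17] → .
    (1,6)@(3, 13): e=[0,0,19] → .  [on edge]
    (3,11)@(7, 23): e=[-38,0,57] → .  [on edge]
  covered (3 px):
    . . . . . .
    . . . . . .
    . . . . . .
    . X . . . .
    . X . . . .
    . X . . . .
    . . . . . .
    . . . . . .
    . . . . . .
    . . . . . .
    . . . . . .
    . . . . . .
T1:
  2·area = 19
  edge (3, 13)→(0, 15): d=(-3,2) right/bottom  bias=-1
  edge (0, 15)→(1, 8): d=(1,-7) top-left  bias=+0
  edge (1, 8)→(3, 13): d=(2,5) right/bottom  bias=-1
    (0,4)@(1, 9): e=[16,1,2] → X
    (1,4)@(3, 9): e=[12,15,-8] → .
    (4,4)@(9, 9): e=[0,57,-38] → .  [on edge]
    (0,5)@(1, 11): e=[10,3,6] → X
    (1,5)@(3, 11): e=[6,17,-4] → .
    (0,6)@(1, 13): e=[4,5,10] → X
    (1,6)@(3, 13): e=[0,19,0] → .  [on edge]
    (0,7)@(1, 15): e=[-2,7,14] → .
    (3,11)@(7, 23): e=[-38,57,0] → .  [on edge]
  covered (3 px):
    . . . . . .
    . . . . . .
    . . . . . .
    . . . . . .
    X . . . . .
    X . . . . .
    X . . . . .
    . . . . . .
    . . . . . .
    . . . . . .
    . . . . . .
    . . . . . .

Result: [3,6,10]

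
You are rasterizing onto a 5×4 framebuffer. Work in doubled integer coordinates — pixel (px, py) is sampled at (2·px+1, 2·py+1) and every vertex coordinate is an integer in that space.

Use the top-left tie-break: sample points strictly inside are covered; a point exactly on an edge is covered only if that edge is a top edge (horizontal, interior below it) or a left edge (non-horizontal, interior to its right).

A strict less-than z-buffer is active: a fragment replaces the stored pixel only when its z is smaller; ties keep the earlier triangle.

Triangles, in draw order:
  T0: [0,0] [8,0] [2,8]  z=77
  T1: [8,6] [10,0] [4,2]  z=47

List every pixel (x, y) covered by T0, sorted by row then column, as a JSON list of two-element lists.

T0:
  2·area = 64
  edge (0, 0)→(8, 0): d=(8,0) top-left  bias=+0
  edge (8, 0)→(2, 8): d=(-6,8) right/bottom  bias=-1
  edge (2, 8)→(0, 0): d=(-2,-8) top-left  bias=+0
    (0,0)@(1, 1): e=[8,50,6] → #
    (1,0)@(3, 1): e=[8,34,22] → #
    (2,0)@(5, 1): e=[8,18,38] → #
    (3,0)@(7, 1): e=[8,2,54] → #
    (4,0)@(9, 1): e=[8,-14,70] → ·
    (0,1)@(1, 3): e=[24,38,2] → #
    (3,1)@(7, 3): e=[24,-10,50] → ·
    (0,2)@(1, 5): e=[40,26,-2] → ·
    (1,2)@(3, 5): e=[40,10,14] → #
    (2,2)@(5, 5): e=[40,-6,30] → ·
    (1,3)@(3, 7): e=[56,-2,10] → ·
  covered (8 px):
    # # # # ·
    # # # · ·
    · # · · ·
    · · · · ·
T1:
  2·area = 32  (B↔C swapped to make it positive)
  edge (8, 6)→(4, 2): d=(-4,-4) top-left  bias=+0
  edge (4, 2)→(10, 0): d=(6,-2) top-left  bias=+0
  edge (10, 0)→(8, 6): d=(-2,6) right/bottom  bias=-1
    (1,0)@(3, 1): e=[0,-8,40] → ·  [on edge]
    (3,0)@(7, 1): e=[16,0,16] → #  [on edge]
    (4,0)@(9, 1): e=[24,4,4] → #
    (0,1)@(1, 3): e=[-16,0,48] → ·  [on edge]
    (2,1)@(5, 3): e=[0,8,24] → #  [on edge]
    (4,1)@(9, 3): e=[16,16,0] → ·  [on edge]
    (2,2)@(5, 5): e=[-8,20,20] → ·
    (3,2)@(7, 5): e=[0,24,8] → #  [on edge]
    (4,2)@(9, 5): e=[8,28,-4] → ·
    (3,3)@(7, 7): e=[-8,36,4] → ·
    (4,3)@(9, 7): e=[0,40,-8] → ·  [on edge]
  covered (5 px):
    · · · # #
    · · # # ·
    · · · # ·
    · · · · ·

Result: [[0,0],[1,0],[2,0],[3,0],[0,1],[1,1],[2,1],[1,2]]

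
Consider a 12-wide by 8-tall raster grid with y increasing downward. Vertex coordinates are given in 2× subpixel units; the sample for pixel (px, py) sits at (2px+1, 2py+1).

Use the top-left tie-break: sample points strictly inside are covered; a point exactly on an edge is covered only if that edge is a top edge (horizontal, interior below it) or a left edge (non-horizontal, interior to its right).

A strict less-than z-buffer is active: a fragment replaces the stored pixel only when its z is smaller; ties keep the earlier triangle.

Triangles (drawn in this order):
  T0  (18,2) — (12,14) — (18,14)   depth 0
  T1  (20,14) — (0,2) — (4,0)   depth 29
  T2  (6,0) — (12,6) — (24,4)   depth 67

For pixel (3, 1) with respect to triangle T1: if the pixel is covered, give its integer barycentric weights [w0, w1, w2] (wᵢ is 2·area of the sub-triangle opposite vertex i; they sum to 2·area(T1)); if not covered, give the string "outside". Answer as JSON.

T0:
  2·area = 72  (B↔C swapped to make it positive)
  edge (18, 2)→(18, 14): d=(0,12) right/bottom  bias=-1
  edge (18, 14)→(12, 14): d=(-6,0) right/bottom  bias=-1
  edge (12, 14)→(18, 2): d=(6,-12) top-left  bias=+0
    (8,2)@(17, 5): e=[12,54,6] → #
    (9,2)@(19, 5): e=[-12,54,30] → ·
    (8,3)@(17, 7): e=[12,42,18] → #
    (9,3)@(19, 7): e=[-12,42,42] → ·
    (7,4)@(15, 9): e=[36,30,6] → #
    (9,4)@(19, 9): e=[-12,30,54] → ·
    (7,5)@(15, 11): e=[36,18,18] → #
    (9,5)@(19, 11): e=[-12,18,66] → ·
    (6,6)@(13, 13): e=[60,6,6] → #
    (9,6)@(19, 13): e=[-12,6,78] → ·
    (6,7)@(13, 15): e=[60,-6,18] → ·
    (7,7)@(15, 15): e=[36,-6,42] → ·
  covered (9 px):
    · · · · · · · · · · · ·
    · · · · · · · · · · · ·
    · · · · · · · · # · · ·
    · · · · · · · · # · · ·
    · · · · · · · # # · · ·
    · · · · · · · # # · · ·
    · · · · · · # # # · · ·
    · · · · · · · · · · · ·
T1:
  2·area = 88
  edge (20, 14)→(0, 2): d=(-20,-12) top-left  bias=+0
  edge (0, 2)→(4, 0): d=(4,-2) top-left  bias=+0
  edge (4, 0)→(20, 14): d=(16,14) right/bottom  bias=-1
    (1,0)@(3, 1): e=[56,2,30] → #
    (2,0)@(5, 1): e=[80,6,2] → #
    (3,0)@(7, 1): e=[104,10,-26] → ·
    (1,1)@(3, 3): e=[16,10,62] → #
    (3,1)@(7, 3): e=[64,18,6] → #
    (4,1)@(9, 3): e=[88,22,-22] → ·
    (1,2)@(3, 5): e=[-24,18,94] → ·
    (2,2)@(5, 5): e=[0,22,66] → #  [on edge]
    (4,2)@(9, 5): e=[48,30,10] → #
    (5,2)@(11, 5): e=[72,34,-18] → ·
    (2,3)@(5, 7): e=[-40,30,98] → ·
    (3,3)@(7, 7): e=[-16,34,70] → ·
    (7,5)@(15, 11): e=[0,66,22] → #  [on edge]
  covered (12 px):
    · # # · · · · · · · · ·
    · # # # · · · · · · · ·
    · · # # # · · · · · · ·
    · · · · # # · · · · · ·
    · · · · · · # · · · · ·
    · · · · · · · # · · · ·
    · · · · · · · · · · · ·
    · · · · · · · · · · · ·
T2:
  2·area = 84  (B↔C swapped to make it positive)
  edge (6, 0)→(24, 4): d=(18,4) right/bottom  bias=-1
  edge (24, 4)→(12, 6): d=(-12,2) right/bottom  bias=-1
  edge (12, 6)→(6, 0): d=(-6,-6) top-left  bias=+0
    (3,0)@(7, 1): e=[14,70,0] → #  [on edge]
    (4,0)@(9, 1): e=[6,66,12] → #
    (5,0)@(11, 1): e=[-2,62,24] → ·
    (3,1)@(7, 3): e=[50,46,-12] → ·
    (4,1)@(9, 3): e=[42,42,0] → #  [on edge]
    (5,1)@(11, 3): e=[34,38,12] → #
    (6,1)@(13, 3): e=[26,34,24] → #
    (7,1)@(15, 3): e=[18,30,36] → #
    (8,1)@(17, 3): e=[10,26,48] → #
    (9,1)@(19, 3): e=[2,22,60] → #
    (10,1)@(21, 3): e=[-6,18,72] → ·
    (4,2)@(9, 5): e=[78,18,-12] → ·
    (5,2)@(11, 5): e=[70,14,0] → #  [on edge]
    (6,3)@(13, 7): e=[98,-14,0] → ·  [on edge]
    (7,4)@(15, 9): e=[126,-42,0] → ·  [on edge]
    (8,5)@(17, 11): e=[154,-70,0] → ·  [on edge]
    (9,6)@(19, 13): e=[182,-98,0] → ·  [on edge]
    (10,7)@(21, 15): e=[210,-126,0] → ·  [on edge]
  covered (12 px):
    · · · # # · · · · · · ·
    · · · · # # # # # # · ·
    · · · · · # # # # · · ·
    · · · · · · · · · · · ·
    · · · · · · · · · · · ·
    · · · · · · · · · · · ·
    · · · · · · · · · · · ·
    · · · · · · · · · · · ·

Final: [18,6,64]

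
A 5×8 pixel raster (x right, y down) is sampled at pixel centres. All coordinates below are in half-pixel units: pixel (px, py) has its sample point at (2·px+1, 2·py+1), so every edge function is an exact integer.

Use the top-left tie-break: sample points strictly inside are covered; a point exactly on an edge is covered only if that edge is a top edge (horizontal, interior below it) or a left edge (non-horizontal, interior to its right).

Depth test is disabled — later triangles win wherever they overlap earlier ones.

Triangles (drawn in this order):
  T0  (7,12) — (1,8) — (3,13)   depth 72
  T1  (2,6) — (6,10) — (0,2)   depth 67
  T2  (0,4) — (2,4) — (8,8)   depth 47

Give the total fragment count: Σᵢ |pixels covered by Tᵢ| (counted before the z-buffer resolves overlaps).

T0:
  2·area = 22  (B↔C swapped to make it positive)
  edge (7, 12)→(3, 13): d=(-4,1) right/bottom  bias=-1
  edge (3, 13)→(1, 8): d=(-2,-5) top-left  bias=+0
  edge (1, 8)→(7, 12): d=(6,4) right/bottom  bias=-1
    (1,5)@(3, 11): e=[8,4,10] → #
    (2,5)@(5, 11): e=[6,14,2] → #
    (3,5)@(7, 11): e=[4,24,-6] → ·
    (1,6)@(3, 13): e=[0,0,22] → ·  [on edge]
    (2,6)@(5, 13): e=[-2,10,14] → ·
  covered (2 px):
    · · · · ·
    · · · · ·
    · · · · ·
    · · · · ·
    · · · · ·
    · # # · ·
    · · · · ·
    · · · · ·
T1:
  2·area = 8  (B↔C swapped to make it positive)
  edge (2, 6)→(0, 2): d=(-2,-4) top-left  bias=+0
  edge (0, 2)→(6, 10): d=(6,8) right/bottom  bias=-1
  edge (6, 10)→(2, 6): d=(-4,-4) top-left  bias=+0
    (0,2)@(1, 5): e=[-2,10,0] → ·  [on edge]
    (1,3)@(3, 7): e=[2,6,0] → #  [on edge]
    (2,3)@(5, 7): e=[10,-10,8] → ·
    (1,4)@(3, 9): e=[-2,18,-8] → ·
    (2,4)@(5, 9): e=[6,2,0] → #  [on edge]
    (3,4)@(7, 9): e=[14,-14,8] → ·
    (2,5)@(5, 11): e=[2,14,-8] → ·
    (3,5)@(7, 11): e=[10,-2,0] → ·  [on edge]
    (4,6)@(9, 13): e=[14,-6,0] → ·  [on edge]
  covered (2 px):
    · · · · ·
    · · · · ·
    · · · · ·
    · # · · ·
    · · # · ·
    · · · · ·
    · · · · ·
    · · · · ·
T2:
  2·area = 8
  edge (0, 4)→(2, 4): d=(2,0) top-left  bias=+0
  edge (2, 4)→(8, 8): d=(6,4) right/bottom  bias=-1
  edge (8, 8)→(0, 4): d=(-8,-4) top-left  bias=+0
    (1,2)@(3, 5): e=[2,2,4] → #
    (2,2)@(5, 5): e=[2,-6,12] → ·
    (1,3)@(3, 7): e=[6,14,-12] → ·
  covered (1 px):
    · · · · ·
    · · · · ·
    · # · · ·
    · · · · ·
    · · · · ·
    · · · · ·
    · · · · ·
    · · · · ·

Final: 5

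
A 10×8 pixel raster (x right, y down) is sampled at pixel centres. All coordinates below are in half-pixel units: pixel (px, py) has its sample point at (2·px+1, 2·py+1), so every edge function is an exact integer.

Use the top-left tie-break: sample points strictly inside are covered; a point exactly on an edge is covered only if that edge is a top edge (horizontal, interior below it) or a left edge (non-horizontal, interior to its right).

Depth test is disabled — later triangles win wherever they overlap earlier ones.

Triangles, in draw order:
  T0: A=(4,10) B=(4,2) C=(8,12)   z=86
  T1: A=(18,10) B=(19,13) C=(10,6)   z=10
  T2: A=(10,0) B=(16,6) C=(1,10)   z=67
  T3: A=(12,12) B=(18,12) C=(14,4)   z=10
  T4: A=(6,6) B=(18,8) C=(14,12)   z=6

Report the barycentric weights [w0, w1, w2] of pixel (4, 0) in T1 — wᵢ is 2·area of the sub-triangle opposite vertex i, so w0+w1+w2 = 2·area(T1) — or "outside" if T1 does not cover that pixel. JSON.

T0:
  2·area = 32
  edge (4, 10)→(4, 2): d=(0,-8) top-left  bias=+0
  edge (4, 2)→(8, 12): d=(4,10) right/bottom  bias=-1
  edge (8, 12)→(4, 10): d=(-4,-2) top-left  bias=+0
    (2,2)@(5, 5): e=[8,2,22] → #
    (3,2)@(7, 5): e=[24,-18,26] → ·
    (2,3)@(5, 7): e=[8,10,14] → #
    (3,3)@(7, 7): e=[24,-10,18] → ·
    (2,4)@(5, 9): e=[8,18,6] → #
    (3,4)@(7, 9): e=[24,-2,10] → ·
    (2,5)@(5, 11): e=[8,26,-2] → ·
    (3,5)@(7, 11): e=[24,6,2] → #
    (4,5)@(9, 11): e=[40,-14,6] → ·
    (3,6)@(7, 13): e=[24,14,-6] → ·
  covered (4 px):
    · · · · · · · · · ·
    · · · · · · · · · ·
    · · # · · · · · · ·
    · · # · · · · · · ·
    · · # · · · · · · ·
    · · · # · · · · · ·
    · · · · · · · · · ·
    · · · · · · · · · ·
T1:
  2·area = 20
  edge (18, 10)→(19, 13): d=(1,3) right/bottom  bias=-1
  edge (19, 13)→(10, 6): d=(-9,-7) top-left  bias=+0
  edge (10, 6)→(18, 10): d=(8,4) right/bottom  bias=-1
    (7,0)@(15, 1): e=[0,80,-60] → ·  [on edge]
    (8,3)@(17, 7): e=[0,40,-20] → ·  [on edge]
    (7,4)@(15, 9): e=[8,8,4] → #
    (8,4)@(17, 9): e=[2,22,-4] → ·
    (7,5)@(15, 11): e=[10,-10,20] → ·
    (8,5)@(17, 11): e=[4,4,12] → #
    (9,5)@(19, 11): e=[-2,18,4] → ·
    (8,6)@(17, 13): e=[6,-14,28] → ·
    (9,6)@(19, 13): e=[0,0,20] → ·  [on edge]
  covered (2 px):
    · · · · · · · · · ·
    · · · · · · · · · ·
    · · · · · · · · · ·
    · · · · · · · · · ·
    · · · · · · · # · ·
    · · · · · · · · # ·
    · · · · · · · · · ·
    · · · · · · · · · ·
T2:
  2·area = 114
  edge (10, 0)→(16, 6): d=(6,6) right/bottom  bias=-1
  edge (16, 6)→(1, 10): d=(-15,4) right/bottom  bias=-1
  edge (1, 10)→(10, 0): d=(9,-10) top-left  bias=+0
    (5,0)@(11, 1): e=[0,95,19] → ·  [on edge]
    (4,1)@(9, 3): e=[24,73,17] → #
    (5,1)@(11, 3): e=[12,65,37] → #
    (6,1)@(13, 3): e=[0,57,57] → ·  [on edge]
    (3,2)@(7, 5): e=[48,51,15] → #
    (6,2)@(13, 5): e=[12,27,75] → #
    (7,2)@(15, 5): e=[0,19,95] → ·  [on edge]
    (2,3)@(5, 7): e=[72,29,13] → #
    (6,3)@(13, 7): e=[24,-3,93] → ·
    (8,3)@(17, 7): e=[0,-19,133] → ·  [on edge]
    (1,4)@(3, 9): e=[96,7,11] → #
    (2,4)@(5, 9): e=[84,-1,31] → ·
    (9,4)@(19, 9): e=[0,-57,171] → ·  [on edge]
  covered (11 px):
    · · · · · · · · · ·
    · · · · # # · · · ·
    · · · # # # # · · ·
    · · # # # # · · · ·
    · # · · · · · · · ·
    · · · · · · · · · ·
    · · · · · · · · · ·
    · · · · · · · · · ·
T3:
  2·area = 48  (B↔C swapped to make it positive)
  edge (12, 12)→(14, 4): d=(2,-8) top-left  bias=+0
  edge (14, 4)→(18, 12): d=(4,8) right/bottom  bias=-1
  edge (18, 12)→(12, 12): d=(-6,0) right/bottom  bias=-1
    (7,3)@(15, 7): e=[14,4,30] → #
    (8,3)@(17, 7): e=[30,-12,30] → ·
    (6,4)@(13, 9): e=[2,28,18] → #
    (8,4)@(17, 9): e=[34,-4,18] → ·
    (6,5)@(13, 11): e=[6,36,6] → #
    (8,5)@(17, 11): e=[38,4,6] → #
    (9,5)@(19, 11): e=[54,-12,6] → ·
    (6,6)@(13, 13): e=[10,44,-6] → ·
    (7,6)@(15, 13): e=[26,28,-6] → ·
    (8,6)@(17, 13): e=[42,12,-6] → ·
  covered (6 px):
    · · · · · · · · · ·
    · · · · · · · · · ·
    · · · · · · · · · ·
    · · · · · · · # · ·
    · · · · · · # # · ·
    · · · · · · # # # ·
    · · · · · · · · · ·
    · · · · · · · · · ·
T4:
  2·area = 56
  edge (6, 6)→(18, 8): d=(12,2) right/bottom  bias=-1
  edge (18, 8)→(14, 12): d=(-4,4) right/bottom  bias=-1
  edge (14, 12)→(6, 6): d=(-8,-6) top-left  bias=+0
    (4,3)@(9, 7): e=[6,40,10] → #
    (5,3)@(11, 7): e=[2,32,22] → #
    (6,3)@(13, 7): e=[-2,24,34] → ·
    (9,3)@(19, 7): e=[-14,0,70] → ·  [on edge]
    (4,4)@(9, 9): e=[30,32,-6] → ·
    (5,4)@(11, 9): e=[26,24,6] → #
    (6,4)@(13, 9): e=[22,16,18] → #
    (7,4)@(15, 9): e=[18,8,30] → #
    (8,4)@(17, 9): e=[14,0,42] → ·  [on edge]
    (5,5)@(11, 11): e=[50,16,-10] → ·
    (6,5)@(13, 11): e=[46,8,2] → #
    (7,5)@(15, 11): e=[42,0,14] → ·  [on edge]
    (6,6)@(13, 13): e=[70,0,-14] → ·  [on edge]
    (5,7)@(11, 15): e=[98,0,-42] → ·  [on edge]
  covered (6 px):
    · · · · · · · · · ·
    · · · · · · · · · ·
    · · · · · · · · · ·
    · · · · # # · · · ·
    · · · · · # # # · ·
    · · · · · · # · · ·
    · · · · · · · · · ·
    · · · · · · · · · ·

Result: "outside"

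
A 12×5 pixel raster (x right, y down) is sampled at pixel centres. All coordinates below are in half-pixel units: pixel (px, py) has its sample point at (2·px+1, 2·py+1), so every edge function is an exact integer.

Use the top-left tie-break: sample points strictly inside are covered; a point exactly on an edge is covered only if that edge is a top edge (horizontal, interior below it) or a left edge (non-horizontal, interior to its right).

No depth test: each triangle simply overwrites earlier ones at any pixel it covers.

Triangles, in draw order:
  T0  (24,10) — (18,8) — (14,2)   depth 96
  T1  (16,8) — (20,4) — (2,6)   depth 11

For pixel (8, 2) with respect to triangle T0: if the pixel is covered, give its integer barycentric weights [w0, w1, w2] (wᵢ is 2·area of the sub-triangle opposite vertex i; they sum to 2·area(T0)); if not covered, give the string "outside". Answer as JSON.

T0:
  2·area = 28
  edge (24, 10)→(18, 8): d=(-6,-2) top-left  bias=+0
  edge (18, 8)→(14, 2): d=(-4,-6) top-left  bias=+0
  edge (14, 2)→(24, 10): d=(10,8) right/bottom  bias=-1
    (1,1)@(3, 3): e=[0,-70,98] → ·  [on edge]
    (7,1)@(15, 3): e=[24,2,2] → #
    (8,1)@(17, 3): e=[28,14,-14] → ·
    (4,2)@(9, 5): e=[0,-42,70] → ·  [on edge]
    (7,2)@(15, 5): e=[12,-6,22] → ·
    (8,2)@(17, 5): e=[16,6,6] → #
    (9,2)@(19, 5): e=[20,18,-10] → ·
    (7,3)@(15, 7): e=[0,-14,42] → ·  [on edge]
    (8,3)@(17, 7): e=[4,-2,26] → ·
    (9,3)@(19, 7): e=[8,10,10] → #
    (10,3)@(21, 7): e=[12,22,-6] → ·
    (9,4)@(19, 9): e=[-4,2,30] → ·
    (10,4)@(21, 9): e=[0,14,14] → #  [on edge]
  covered (4 px):
    · · · · · · · · · · · ·
    · · · · · · · # · · · ·
    · · · · · · · · # · · ·
    · · · · · · · · · # · ·
    · · · · · · · · · · # ·
T1:
  2·area = 64  (B↔C swapped to make it positive)
  edge (16, 8)→(2, 6): d=(-14,-2) top-left  bias=+0
  edge (2, 6)→(20, 4): d=(18,-2) top-left  bias=+0
  edge (20, 4)→(16, 8): d=(-4,4) right/bottom  bias=-1
    (11,0)@(23, 1): e=[112,-48,0] → ·  [on edge]
    (10,1)@(21, 3): e=[80,-16,0] → ·  [on edge]
    (5,2)@(11, 5): e=[32,0,32] → #  [on edge]
    (6,2)@(13, 5): e=[36,4,24] → #
    (7,2)@(15, 5): e=[40,8,16] → #
    (8,2)@(17, 5): e=[44,12,8] → #
    (9,2)@(19, 5): e=[48,16,0] → ·  [on edge]
    (4,3)@(9, 7): e=[0,32,32] → #  [on edge]
    (8,3)@(17, 7): e=[16,48,0] → ·  [on edge]
    (4,4)@(9, 9): e=[-28,68,24] → ·
    (5,4)@(11, 9): e=[-24,72,16] → ·
    (6,4)@(13, 9): e=[-20,76,8] → ·
    (7,4)@(15, 9): e=[-16,80,0] → ·  [on edge]
    (11,4)@(23, 9): e=[0,96,-32] → ·  [on edge]
  covered (8 px):
    · · · · · · · · · · · ·
    · · · · · · · · · · · ·
    · · · · · # # # # · · ·
    · · · · # # # # · · · ·
    · · · · · · · · · · · ·

Result: [6,6,16]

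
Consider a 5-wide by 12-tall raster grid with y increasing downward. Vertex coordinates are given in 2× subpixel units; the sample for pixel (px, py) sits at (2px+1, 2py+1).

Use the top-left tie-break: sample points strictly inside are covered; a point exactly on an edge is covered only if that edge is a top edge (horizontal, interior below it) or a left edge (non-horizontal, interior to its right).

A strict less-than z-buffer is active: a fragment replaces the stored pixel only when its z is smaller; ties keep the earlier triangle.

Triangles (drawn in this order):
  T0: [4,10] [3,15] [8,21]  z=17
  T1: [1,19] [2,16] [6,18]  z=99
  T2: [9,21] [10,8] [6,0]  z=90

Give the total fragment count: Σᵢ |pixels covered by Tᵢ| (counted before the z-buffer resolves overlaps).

T0:
  2·area = 31  (B↔C swapped to make it positive)
  edge (4, 10)→(8, 21): d=(4,11) right/bottom  bias=-1
  edge (8, 21)→(3, 15): d=(-5,-6) top-left  bias=+0
  edge (3, 15)→(4, 10): d=(1,-5) top-left  bias=+0
    (2,2)@(5, 5): e=[-31,62,0] → .  [on edge]
    (2,6)@(5, 13): e=[1,22,8] → X
    (3,6)@(7, 13): e=[-21,34,18] → .
    (1,7)@(3, 15): e=[31,0,0] → X  [on edge]
    (3,7)@(7, 15): e=[-13,24,20] → .
    (1,8)@(3, 17): e=[39,-10,2] → .
    (2,8)@(5, 17): e=[17,2,12] → X
    (3,8)@(7, 17): e=[-5,14,22] → .
    (2,9)@(5, 19): e=[25,-8,14] → .
    (3,9)@(7, 19): e=[3,4,24] → X
    (4,9)@(9, 19): e=[-19,16,34] → .
    (3,10)@(7, 21): e=[11,-6,26] → .
  covered (5 px):
    . . . . .
    . . . . .
    . . . . .
    . . . . .
    . . . . .
    . . . . .
    . . X . .
    . X X . .
    . . X . .
    . . . X .
    . . . . .
    . . . . .
T1:
  2·area = 14
  edge (1, 19)→(2, 16): d=(1,-3) top-left  bias=+0
  edge (2, 16)→(6, 18): d=(4,2) right/bottom  bias=-1
  edge (6, 18)→(1, 19): d=(-5,1) right/bottom  bias=-1
    (3,0)@(7, 1): e=[0,-70,84] → .  [on edge]
    (2,3)@(5, 7): e=[0,-42,56] → .  [on edge]
    (1,6)@(3, 13): e=[0,-14,28] → .  [on edge]
    (1,8)@(3, 17): e=[4,2,8] → X
    (2,8)@(5, 17): e=[10,-2,6] → .
    (0,9)@(1, 19): e=[0,14,0] → .  [on edge]
    (1,9)@(3, 19): e=[6,10,-2] → .
  covered (1 px):
    . . . . .
    . . . . .
    . . . . .
    . . . . .
    . . . . .
    . . . . .
    . . . . .
    . . . . .
    . X . . .
    . . . . .
    . . . . .
    . . . . .
T2:
  2·area = 60  (B↔C swapped to make it positive)
  edge (9, 21)→(6, 0): d=(-3,-21) top-left  bias=+0
  edge (6, 0)→(10, 8): d=(4,8) right/bottom  bias=-1
  edge (10, 8)→(9, 21): d=(-1,13) right/bottom  bias=-1
    (3,1)@(7, 3): e=[12,4,44] → X
    (4,1)@(9, 3): e=[54,-12,18] → .
    (3,2)@(7, 5): e=[6,12,42] → X
    (4,2)@(9, 5): e=[48,-4,16] → .
    (3,3)@(7, 7): e=[0,20,40] → X  [on edge]
    (4,3)@(9, 7): e=[42,4,14] → X
    (3,4)@(7, 9): e=[-6,28,38] → .
    (4,4)@(9, 9): e=[36,12,12] → X
    (4,5)@(9, 11): e=[30,20,10] → X
    (4,6)@(9, 13): e=[24,28,8] → X
    (4,7)@(9, 15): e=[18,36,6] → X
    (4,8)@(9, 17): e=[12,44,4] → X
    (4,10)@(9, 21): e=[0,60,0] → .  [on edge]
  covered (10 px):
    . . . . .
    . . . X .
    . . . X .
    . . . X X
    . . . . X
    . . . . X
    . . . . X
    . . . . X
    . . . . X
    . . . . X
    . . . . .
    . . . . .

Answer: 16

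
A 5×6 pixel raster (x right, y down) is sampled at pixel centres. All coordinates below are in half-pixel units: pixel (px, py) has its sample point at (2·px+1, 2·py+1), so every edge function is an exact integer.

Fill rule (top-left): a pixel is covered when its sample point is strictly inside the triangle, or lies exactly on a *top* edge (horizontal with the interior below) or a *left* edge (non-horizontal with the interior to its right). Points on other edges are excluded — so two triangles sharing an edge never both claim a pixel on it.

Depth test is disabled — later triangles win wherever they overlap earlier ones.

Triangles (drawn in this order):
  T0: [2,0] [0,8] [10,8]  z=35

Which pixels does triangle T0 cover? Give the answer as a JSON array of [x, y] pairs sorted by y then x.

T0:
  2·area = 80  (B↔C swapped to make it positive)
  edge (2, 0)→(10, 8): d=(8,8) right/bottom  bias=-1
  edge (10, 8)→(0, 8): d=(-10,0) right/bottom  bias=-1
  edge (0, 8)→(2, 0): d=(2,-8) top-left  bias=+0
    (1,0)@(3, 1): e=[0,70,10] → ·  [on edge]
    (1,1)@(3, 3): e=[16,50,14] → #
    (2,1)@(5, 3): e=[0,50,30] → ·  [on edge]
    (0,2)@(1, 5): e=[48,30,2] → #
    (2,2)@(5, 5): e=[16,30,34] → #
    (3,2)@(7, 5): e=[0,30,50] → ·  [on edge]
    (0,3)@(1, 7): e=[64,10,6] → #
    (3,3)@(7, 7): e=[16,10,54] → #
    (4,3)@(9, 7): e=[0,10,70] → ·  [on edge]
    (0,4)@(1, 9): e=[80,-10,10] → ·
    (1,4)@(3, 9): e=[64,-10,26] → ·
    (2,4)@(5, 9): e=[48,-10,42] → ·
  covered (8 px):
    · · · · ·
    · # · · ·
    # # # · ·
    # # # # ·
    · · · · ·
    · · · · ·

Final: [[1,1],[0,2],[1,2],[2,2],[0,3],[1,3],[2,3],[3,3]]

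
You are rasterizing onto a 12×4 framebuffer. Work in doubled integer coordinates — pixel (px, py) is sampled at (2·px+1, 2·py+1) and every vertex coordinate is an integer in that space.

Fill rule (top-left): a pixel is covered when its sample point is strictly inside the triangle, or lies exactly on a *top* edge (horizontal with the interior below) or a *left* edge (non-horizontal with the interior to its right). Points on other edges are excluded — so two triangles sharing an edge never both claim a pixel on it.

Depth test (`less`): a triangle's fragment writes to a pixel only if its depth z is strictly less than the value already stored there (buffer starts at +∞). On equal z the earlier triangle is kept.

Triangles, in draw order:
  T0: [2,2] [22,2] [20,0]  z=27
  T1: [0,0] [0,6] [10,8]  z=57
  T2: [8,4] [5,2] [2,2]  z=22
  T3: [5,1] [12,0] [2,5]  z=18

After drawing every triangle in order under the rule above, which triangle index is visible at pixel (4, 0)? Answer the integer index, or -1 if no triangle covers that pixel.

T0:
  2·area = 40  (B↔C swapped to make it positive)
  edge (2, 2)→(20, 0): d=(18,-2) top-left  bias=+0
  edge (20, 0)→(22, 2): d=(2,2) right/bottom  bias=-1
  edge (22, 2)→(2, 2): d=(-20,0) right/bottom  bias=-1
    (5,0)@(11, 1): e=[0,20,20] → #  [on edge]
    (6,0)@(13, 1): e=[4,16,20] → #
    (7,0)@(15, 1): e=[8,12,20] → #
    (8,0)@(17, 1): e=[12,8,20] → #
    (9,0)@(19, 1): e=[16,4,20] → #
    (10,0)@(21, 1): e=[20,0,20] → ·  [on edge]
    (5,1)@(11, 3): e=[36,24,-20] → ·
    (6,1)@(13, 3): e=[40,20,-20] → ·
    (7,1)@(15, 3): e=[44,16,-20] → ·
    (8,1)@(17, 3): e=[48,12,-20] → ·
    (9,1)@(19, 3): e=[52,8,-20] → ·
    (11,1)@(23, 3): e=[60,0,-20] → ·  [on edge]
  covered (5 px):
    · · · · · # # # # # · ·
    · · · · · · · · · · · ·
    · · · · · · · · · · · ·
    · · · · · · · · · · · ·
T1:
  2·area = 60  (B↔C swapped to make it positive)
  edge (0, 0)→(10, 8): d=(10,8) right/bottom  bias=-1
  edge (10, 8)→(0, 6): d=(-10,-2) top-left  bias=+0
  edge (0, 6)→(0, 0): d=(0,-6) top-left  bias=+0
    (0,0)@(1, 1): e=[2,52,6] → #
    (1,0)@(3, 1): e=[-14,56,18] → ·
    (0,1)@(1, 3): e=[22,32,6] → #
    (1,1)@(3, 3): e=[6,36,18] → #
    (2,1)@(5, 3): e=[-10,40,30] → ·
    (0,2)@(1, 5): e=[42,12,6] → #
    (2,2)@(5, 5): e=[10,20,30] → #
    (3,2)@(7, 5): e=[-6,24,42] → ·
    (0,3)@(1, 7): e=[62,-8,6] → ·
    (1,3)@(3, 7): e=[46,-4,18] → ·
    (2,3)@(5, 7): e=[30,0,30] → #  [on edge]
    (3,3)@(7, 7): e=[14,4,42] → #
  covered (8 px):
    # · · · · · · · · · · ·
    # # · · · · · · · · · ·
    # # # · · · · · · · · ·
    · · # # · · · · · · · ·
T2:
  2·area = 6  (B↔C swapped to make it positive)
  edge (8, 4)→(2, 2): d=(-6,-2) top-left  bias=+0
  edge (2, 2)→(5, 2): d=(3,0) top-left  bias=+0
  edge (5, 2)→(8, 4): d=(3,2) right/bottom  bias=-1
    (2,1)@(5, 3): e=[0,3,3] → #  [on edge]
    (3,1)@(7, 3): e=[4,3,-1] → ·
    (2,2)@(5, 5): e=[-12,9,9] → ·
    (5,2)@(11, 5): e=[0,9,-3] → ·  [on edge]
    (8,3)@(17, 7): e=[0,15,-9] → ·  [on edge]
  covered (1 px):
    · · · · · · · · · · · ·
    · · # · · · · · · · · ·
    · · · · · · · · · · · ·
    · · · · · · · · · · · ·
T3:
  2·area = 25
  edge (5, 1)→(12, 0): d=(7,-1) top-left  bias=+0
  edge (12, 0)→(2, 5): d=(-10,5) right/bottom  bias=-1
  edge (2, 5)→(5, 1): d=(3,-4) top-left  bias=+0
    (2,0)@(5, 1): e=[0,25,0] → #  [on edge]
    (3,0)@(7, 1): e=[2,15,8] → #
    (4,0)@(9, 1): e=[4,5,16] → #
    (5,0)@(11, 1): e=[6,-5,24] → ·
    (2,1)@(5, 3): e=[14,5,6] → #
    (3,1)@(7, 3): e=[16,-5,14] → ·
    (4,1)@(9, 3): e=[18,-15,22] → ·
    (2,2)@(5, 5): e=[28,-15,12] → ·
  covered (4 px):
    · · # # # · · · · · · ·
    · · # · · · · · · · · ·
    · · · · · · · · · · · ·
    · · · · · · · · · · · ·

Z-buffer (winner per pixel, '.' = empty):
  1 . 3 3 3 0 0 0 0 0 . .
  1 1 3 . . . . . . . . .
  1 1 1 . . . . . . . . .
  . . 1 1 . . . . . . . .

Result: 3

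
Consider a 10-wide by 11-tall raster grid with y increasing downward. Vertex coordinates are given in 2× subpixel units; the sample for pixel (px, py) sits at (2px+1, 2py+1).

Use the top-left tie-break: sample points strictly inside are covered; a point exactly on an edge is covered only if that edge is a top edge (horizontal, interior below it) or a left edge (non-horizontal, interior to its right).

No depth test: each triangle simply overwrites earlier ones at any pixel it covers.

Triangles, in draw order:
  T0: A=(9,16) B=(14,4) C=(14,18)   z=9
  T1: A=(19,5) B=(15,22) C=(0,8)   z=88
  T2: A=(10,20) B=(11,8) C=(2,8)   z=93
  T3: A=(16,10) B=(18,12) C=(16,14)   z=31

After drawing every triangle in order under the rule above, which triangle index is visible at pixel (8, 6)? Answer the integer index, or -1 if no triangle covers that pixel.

T0:
  2·area = 70
  edge (9, 16)→(14, 4): d=(5,-12) top-left  bias=+0
  edge (14, 4)→(14, 18): d=(0,14) right/bottom  bias=-1
  edge (14, 18)→(9, 16): d=(-5,-2) top-left  bias=+0
    (6,3)@(13, 7): e=[3,14,53] → #
    (7,3)@(15, 7): e=[27,-14,57] → ·
    (6,4)@(13, 9): e=[13,14,43] → #
    (7,4)@(15, 9): e=[37,-14,47] → ·
    (6,5)@(13, 11): e=[23,14,33] → #
    (7,5)@(15, 11): e=[47,-14,37] → ·
    (5,6)@(11, 13): e=[9,42,19] → #
    (7,6)@(15, 13): e=[57,-14,27] → ·
    (5,7)@(11, 15): e=[19,42,9] → #
    (7,7)@(15, 15): e=[67,-14,17] → ·
    (5,8)@(11, 17): e=[29,42,-1] → ·
    (6,8)@(13, 17): e=[53,14,3] → #
  covered (8 px):
    · · · · · · · · · ·
    · · · · · · · · · ·
    · · · · · · · · · ·
    · · · · · · # · · ·
    · · · · · · # · · ·
    · · · · · · # · · ·
    · · · · · # # · · ·
    · · · · · # # · · ·
    · · · · · · # · · ·
    · · · · · · · · · ·
    · · · · · · · · · ·
T1:
  2·area = 311
  edge (19, 5)→(15, 22): d=(-4,17) right/bottom  bias=-1
  edge (15, 22)→(0, 8): d=(-15,-14) top-left  bias=+0
  edge (0, 8)→(19, 5): d=(19,-3) top-left  bias=+0
    (9,2)@(19, 5): e=[0,311,0] → ·  [on edge]
    (3,3)@(7, 7): e=[196,113,2] → #
    (4,3)@(9, 7): e=[162,141,8] → #
    (5,3)@(11, 7): e=[128,169,14] → #
    (6,3)@(13, 7): e=[94,197,20] → #
    (7,3)@(15, 7): e=[60,225,26] → #
    (8,3)@(17, 7): e=[26,253,32] → #
    (9,3)@(19, 7): e=[-8,281,38] → ·
    (1,4)@(3, 9): e=[256,27,28] → #
    (2,4)@(5, 9): e=[222,55,34] → #
    (9,4)@(19, 9): e=[-16,251,76] → ·
    (1,5)@(3, 11): e=[248,-3,66] → ·
  covered (37 px):
    · · · · · · · · · ·
    · · · · · · · · · ·
    · · · · · · · · · ·
    · · · # # # # # # ·
    · # # # # # # # # ·
    · · # # # # # # # ·
    · · · # # # # # # ·
    · · · · # # # # · ·
    · · · · · # # # · ·
    · · · · · · # # · ·
    · · · · · · · # · ·
T2:
  2·area = 108  (B↔C swapped to make it positive)
  edge (10, 20)→(2, 8): d=(-8,-12) top-left  bias=+0
  edge (2, 8)→(11, 8): d=(9,0) top-left  bias=+0
  edge (11, 8)→(10, 20): d=(-1,12) right/bottom  bias=-1
    (1,4)@(3, 9): e=[4,9,95] → #
    (2,4)@(5, 9): e=[28,9,71] → #
    (3,4)@(7, 9): e=[52,9,47] → #
    (4,4)@(9, 9): e=[76,9,23] → #
    (5,4)@(11, 9): e=[100,9,-1] → ·
    (1,5)@(3, 11): e=[-12,27,93] → ·
    (2,5)@(5, 11): e=[12,27,69] → #
    (5,5)@(11, 11): e=[84,27,-3] → ·
    (2,6)@(5, 13): e=[-4,45,67] → ·
    (3,6)@(7, 13): e=[20,45,43] → #
    (5,6)@(11, 13): e=[68,45,-5] → ·
    (3,7)@(7, 15): e=[4,63,41] → #
  covered (12 px):
    · · · · · · · · · ·
    · · · · · · · · · ·
    · · · · · · · · · ·
    · · · · · · · · · ·
    · # # # # · · · · ·
    · · # # # · · · · ·
    · · · # # · · · · ·
    · · · # # · · · · ·
    · · · · # · · · · ·
    · · · · · · · · · ·
    · · · · · · · · · ·
T3:
  2·area = 8
  edge (16, 10)→(18, 12): d=(2,2) right/bottom  bias=-1
  edge (18, 12)→(16, 14): d=(-2,2) right/bottom  bias=-1
  edge (16, 14)→(16, 10): d=(0,-4) top-left  bias=+0
    (3,0)@(7, 1): e=[0,44,-36] → ·  [on edge]
    (4,1)@(9, 3): e=[0,36,-28] → ·  [on edge]
    (5,2)@(11, 5): e=[0,28,-20] → ·  [on edge]
    (6,3)@(13, 7): e=[0,20,-12] → ·  [on edge]
    (7,4)@(15, 9): e=[0,12,-4] → ·  [on edge]
    (8,5)@(17, 11): e=[0,4,4] → ·  [on edge]
    (9,5)@(19, 11): e=[-4,0,12] → ·  [on edge]
    (8,6)@(17, 13): e=[4,0,4] → ·  [on edge]
    (9,6)@(19, 13): e=[0,-4,12] → ·  [on edge]
    (7,7)@(15, 15): e=[12,0,-4] → ·  [on edge]
    (6,8)@(13, 17): e=[20,0,-12] → ·  [on edge]
    (5,9)@(11, 19): e=[28,0,-20] → ·  [on edge]
    (4,10)@(9, 21): e=[36,0,-28] → ·  [on edge]
  covered (0 px):
    · · · · · · · · · ·
    · · · · · · · · · ·
    · · · · · · · · · ·
    · · · · · · · · · ·
    · · · · · · · · · ·
    · · · · · · · · · ·
    · · · · · · · · · ·
    · · · · · · · · · ·
    · · · · · · · · · ·
    · · · · · · · · · ·
    · · · · · · · · · ·

Z-buffer (winner per pixel, '.' = empty):
  . . . . . . . . . .
  . . . . . . . . . .
  . . . . . . . . . .
  . . . 1 1 1 1 1 1 .
  . 2 2 2 2 1 1 1 1 .
  . . 2 2 2 1 1 1 1 .
  . . . 2 2 1 1 1 1 .
  . . . 2 2 1 1 1 . .
  . . . . 2 1 1 1 . .
  . . . . . . 1 1 . .
  . . . . . . . 1 . .

Final: 1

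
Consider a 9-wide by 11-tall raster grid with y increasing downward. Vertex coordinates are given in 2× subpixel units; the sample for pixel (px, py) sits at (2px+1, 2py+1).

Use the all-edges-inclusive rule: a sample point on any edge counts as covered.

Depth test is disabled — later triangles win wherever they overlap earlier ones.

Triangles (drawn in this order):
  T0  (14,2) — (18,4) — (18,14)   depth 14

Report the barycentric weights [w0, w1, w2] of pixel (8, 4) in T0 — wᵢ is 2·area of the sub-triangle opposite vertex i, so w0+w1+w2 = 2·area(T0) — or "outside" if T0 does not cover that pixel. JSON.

T0:
  2·area = 40
  edge (14, 2)→(18, 4): d=(4,2) inclusive
  edge (18, 4)→(18, 14): d=(0,10) inclusive
  edge (18, 14)→(14, 2): d=(-4,-12) inclusive
    (7,1)@(15, 3): e=[2,30,8] → X
    (8,1)@(17, 3): e=[-2,10,32] → .
    (7,2)@(15, 5): e=[10,30,0] → X  [on edge]
    (8,2)@(17, 5): e=[6,10,24] → X
    (7,3)@(15, 7): e=[18,30,-8] → .
    (8,3)@(17, 7): e=[14,10,16] → X
    (8,4)@(17, 9): e=[22,10,8] → X
    (8,5)@(17, 11): e=[30,10,0] → X  [on edge]
    (8,6)@(17, 13): e=[38,10,-8] → .
  covered (6 px):
    . . . . . . . . .
    . . . . . . . X .
    . . . . . . . X X
    . . . . . . . . X
    . . . . . . . . X
    . . . . . . . . X
    . . . . . . . . .
    . . . . . . . . .
    . . . . . . . . .
    . . . . . . . . .
    . . . . . . . . .

Answer: [10,8,22]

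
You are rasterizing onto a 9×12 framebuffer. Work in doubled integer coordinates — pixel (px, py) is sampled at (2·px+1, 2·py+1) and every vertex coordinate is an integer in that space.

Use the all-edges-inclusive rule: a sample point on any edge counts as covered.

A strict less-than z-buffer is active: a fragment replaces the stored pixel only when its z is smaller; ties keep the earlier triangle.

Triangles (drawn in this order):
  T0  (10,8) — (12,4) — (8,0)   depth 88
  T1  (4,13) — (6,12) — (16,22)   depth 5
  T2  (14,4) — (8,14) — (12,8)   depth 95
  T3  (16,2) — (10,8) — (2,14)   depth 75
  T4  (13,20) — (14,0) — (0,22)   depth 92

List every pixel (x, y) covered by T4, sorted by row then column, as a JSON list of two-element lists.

T0:
  2·area = 24  (B↔C swapped to make it positive)
  edge (10, 8)→(8, 0): d=(-2,-8) inclusive
  edge (8, 0)→(12, 4): d=(4,4) inclusive
  edge (12, 4)→(10, 8): d=(-2,4) inclusive
    (4,0)@(9, 1): e=[6,0,18] → X  [on edge]
    (5,0)@(11, 1): e=[22,-8,10] → .
    (4,1)@(9, 3): e=[2,8,14] → X
    (5,1)@(11, 3): e=[18,0,6] → X  [on edge]
    (6,1)@(13, 3): e=[34,-8,-2] → .
    (4,2)@(9, 5): e=[-2,16,10] → .
    (5,2)@(11, 5): e=[14,8,2] → X
    (6,2)@(13, 5): e=[30,0,-6] → .  [on edge]
    (5,3)@(11, 7): e=[10,16,-2] → .
    (7,3)@(15, 7): e=[42,0,-18] → .  [on edge]
    (8,4)@(17, 9): e=[54,0,-30] → .  [on edge]
  covered (4 px):
    . . . . X . . . .
    . . . . X X . . .
    . . . . . X . . .
    . . . . . . . . .
    . . . . . . . . .
    . . . . . . . . .
    . . . . . . . . .
    . . . . . . . . .
    . . . . . . . . .
    . . . . . . . . .
    . . . . . . . . .
    . . . . . . . . .
T1:
  2·area = 30
  edge (4, 13)→(6, 12): d=(2,-1) inclusive
  edge (6, 12)→(16, 22): d=(10,10) inclusive
  edge (16, 22)→(4, 13): d=(-12,-9) inclusive
    (0,3)@(1, 7): e=[-15,0,45] → .  [on edge]
    (1,4)@(3, 9): e=[-9,0,39] → .  [on edge]
    (2,5)@(5, 11): e=[-3,0,33] → .  [on edge]
    (2,6)@(5, 13): e=[1,20,9] → X
    (3,6)@(7, 13): e=[3,0,27] → X  [on edge]
    (4,6)@(9, 13): e=[5,-20,45] → .
    (2,7)@(5, 15): e=[5,40,-15] → .
    (3,7)@(7, 15): e=[7,20,3] → X
    (4,7)@(9, 15): e=[9,0,21] → X  [on edge]
    (5,7)@(11, 15): e=[11,-20,39] → .
    (3,8)@(7, 17): e=[11,40,-21] → .
    (4,8)@(9, 17): e=[13,20,-3] → .
    (5,8)@(11, 17): e=[15,0,15] → X  [on edge]
    (6,9)@(13, 19): e=[21,0,9] → X  [on edge]
    (7,10)@(15, 21): e=[27,0,3] → X  [on edge]
    (8,11)@(17, 23): e=[33,0,-3] → .  [on edge]
  covered (7 px):
    . . . . . . . . .
    . . . . . . . . .
    . . . . . . . . .
    . . . . . . . . .
    . . . . . . . . .
    . . . . . . . . .
    . . X X . . . . .
    . . . X X . . . .
    . . . . . X . . .
    . . . . . . X . .
    . . . . . . . X .
    . . . . . . . . .
T2:
  2·area = 4  (B↔C swapped to make it positive)
  edge (14, 4)→(12, 8): d=(-2,4) inclusive
  edge (12, 8)→(8, 14): d=(-4,6) inclusive
  edge (8, 14)→(14, 4): d=(6,-10) inclusive
    (5,4)@(11, 9): e=[2,2,0] → X  [on edge]
    (6,4)@(13, 9): e=[-6,-10,20] → .
    (5,5)@(11, 11): e=[-2,-6,12] → .
    (2,9)@(5, 19): e=[6,-2,0] → .  [on edge]
  covered (1 px):
    . . . . . . . . .
    . . . . . . . . .
    . . . . . . . . .
    . . . . . . . . .
    . . . . . X . . .
    . . . . . . . . .
    . . . . . . . . .
    . . . . . . . . .
    . . . . . . . . .
    . . . . . . . . .
    . . . . . . . . .
    . . . . . . . . .
T3:
  2·area = 12
  edge (16, 2)→(10, 8): d=(-6,6) inclusive
  edge (10, 8)→(2, 14): d=(-8,6) inclusive
  edge (2, 14)→(16, 2): d=(14,-12) inclusive
    (8,0)@(17, 1): e=[0,14,-2] → .  [on edge]
    (7,1)@(15, 3): e=[0,10,2] → X  [on edge]
    (8,1)@(17, 3): e=[-12,-2,26] → .
    (6,2)@(13, 5): e=[0,6,6] → X  [on edge]
    (7,2)@(15, 5): e=[-12,-6,30] → .
    (5,3)@(11, 7): e=[0,2,10] → X  [on edge]
    (6,3)@(13, 7): e=[-12,-10,34] → .
    (4,4)@(9, 9): e=[0,-2,14] → .  [on edge]
    (5,4)@(11, 9): e=[-12,-14,38] → .
    (3,5)@(7, 11): e=[0,-6,18] → .  [on edge]
    (2,6)@(5, 13): e=[0,-10,22] → .  [on edge]
    (1,7)@(3, 15): e=[0,-14,26] → .  [on edge]
    (0,8)@(1, 17): e=[0,-18,30] → .  [on edge]
  covered (3 px):
    . . . . . . . . .
    . . . . . . . X .
    . . . . . . X . .
    . . . . . X . . .
    . . . . . . . . .
    . . . . . . . . .
    . . . . . . . . .
    . . . . . . . . .
    . . . . . . . . .
    . . . . . . . . .
    . . . . . . . . .
    . . . . . . . . .
T4:
  2·area = 258  (B↔C swapped to make it positive)
  edge (13, 20)→(0, 22): d=(-13,2) inclusive
  edge (0, 22)→(14, 0): d=(14,-22) inclusive
  edge (14, 0)→(13, 20): d=(-1,20) inclusive
    (6,1)@(13, 3): e=[221,20,17] → X
    (7,1)@(15, 3): e=[217,64,-23] → .
    (5,2)@(11, 5): e=[199,4,55] → X
    (7,2)@(15, 5): e=[191,92,-25] → .
    (5,3)@(11, 7): e=[173,32,53] → X
    (7,3)@(15, 7): e=[165,120,-27] → .
    (4,4)@(9, 9): e=[151,16,91] → X
    (7,4)@(15, 9): e=[139,148,-29] → .
    (3,5)@(7, 11): e=[129,0,129] → X  [on edge]
    (7,5)@(15, 11): e=[113,176,-31] → .
    (3,6)@(7, 13): e=[103,28,127] → X
    (7,6)@(15, 13): e=[87,204,-33] → .
  covered (35 px):
    . . . . . . . . .
    . . . . . . X . .
    . . . . . X X . .
    . . . . . X X . .
    . . . . X X X . .
    . . . X X X X . .
    . . . X X X X . .
    . . X X X X X . .
    . . X X X X X . .
    . X X X X X X . .
    X X X . . . . . .
    . . . . . . . . .

Final: [[6,1],[5,2],[6,2],[5,3],[6,3],[4,4],[5,4],[6,4],[3,5],[4,5],[5,5],[6,5],[3,6],[4,6],[5,6],[6,6],[2,7],[3,7],[4,7],[5,7],[6,7],[2,8],[3,8],[4,8],[5,8],[6,8],[1,9],[2,9],[3,9],[4,9],[5,9],[6,9],[0,10],[1,10],[2,10]]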